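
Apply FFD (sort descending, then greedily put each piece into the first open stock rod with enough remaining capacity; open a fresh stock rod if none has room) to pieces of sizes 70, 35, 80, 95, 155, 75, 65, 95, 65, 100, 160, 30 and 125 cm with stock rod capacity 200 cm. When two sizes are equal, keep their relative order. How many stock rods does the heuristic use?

Sorted descending: 160, 155, 125, 100, 95, 95, 80, 75, 70, 65, 65, 35, 30.
  160 → stock rod 1 (new)  [load 160/200]
  155 → stock rod 2 (new)  [load 155/200]
  125 → stock rod 3 (new)  [load 125/200]
  100 → stock rod 4 (new)  [load 100/200]
  95 → stock rod 4  [load 195/200]
  95 → stock rod 5 (new)  [load 95/200]
  80 → stock rod 5  [load 175/200]
  75 → stock rod 3  [load 200/200]
  70 → stock rod 6 (new)  [load 70/200]
  65 → stock rod 6  [load 135/200]
  65 → stock rod 6  [load 200/200]
  35 → stock rod 1  [load 195/200]
  30 → stock rod 2  [load 185/200]
6 stock rods opened.

6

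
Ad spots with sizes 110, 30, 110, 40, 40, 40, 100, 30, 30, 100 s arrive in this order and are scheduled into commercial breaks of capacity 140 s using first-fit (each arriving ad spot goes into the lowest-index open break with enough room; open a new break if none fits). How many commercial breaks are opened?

5

  110 → break 1 (new)  [load 110/140]
  30 → break 1  [load 140/140]
  110 → break 2 (new)  [load 110/140]
  40 → break 3 (new)  [load 40/140]
  40 → break 3  [load 80/140]
  40 → break 3  [load 120/140]
  100 → break 4 (new)  [load 100/140]
  30 → break 2  [load 140/140]
  30 → break 4  [load 130/140]
  100 → break 5 (new)  [load 100/140]
5 commercial breaks opened.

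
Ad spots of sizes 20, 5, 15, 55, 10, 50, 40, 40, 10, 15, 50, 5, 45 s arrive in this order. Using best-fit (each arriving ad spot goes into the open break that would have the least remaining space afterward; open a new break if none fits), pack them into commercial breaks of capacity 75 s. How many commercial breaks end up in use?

  20 → break 1 (new)  [load 20/75]
  5 → break 1  [load 25/75]
  15 → break 1  [load 40/75]
  55 → break 2 (new)  [load 55/75]
  10 → break 2  [load 65/75]
  50 → break 3 (new)  [load 50/75]
  40 → break 4 (new)  [load 40/75]
  40 → break 5 (new)  [load 40/75]
  10 → break 2  [load 75/75]
  15 → break 3  [load 65/75]
  50 → break 6 (new)  [load 50/75]
  5 → break 3  [load 70/75]
  45 → break 7 (new)  [load 45/75]
7 commercial breaks opened.

7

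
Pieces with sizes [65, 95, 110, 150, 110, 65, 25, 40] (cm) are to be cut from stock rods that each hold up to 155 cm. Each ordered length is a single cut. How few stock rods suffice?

5

Total = 150 + 110 + 110 + 95 + 65 + 65 + 40 + 25 = 660 cm.
Lower bound: ⌈660/155⌉ = 5 stock rods.
A packing using 5 stock rods:
  stock rod 1: 150 = 150
  stock rod 2: 110 + 40 = 150
  stock rod 3: 110 + 25 = 135
  stock rod 4: 95 = 95
  stock rod 5: 65 + 65 = 130
This matches the lower bound, so 5 is optimal.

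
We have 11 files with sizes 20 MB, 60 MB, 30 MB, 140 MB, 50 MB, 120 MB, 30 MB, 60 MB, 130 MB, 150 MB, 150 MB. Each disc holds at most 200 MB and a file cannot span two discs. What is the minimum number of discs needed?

5

Total = 150 + 150 + 140 + 130 + 120 + 60 + 60 + 50 + 30 + 30 + 20 = 940 MB.
Lower bound: ⌈940/200⌉ = 5 discs.
A packing using 5 discs:
  disc 1: 150 + 50 = 200
  disc 2: 150 + 30 + 20 = 200
  disc 3: 140 + 60 = 200
  disc 4: 130 + 60 = 190
  disc 5: 120 + 30 = 150
This matches the lower bound, so 5 is optimal.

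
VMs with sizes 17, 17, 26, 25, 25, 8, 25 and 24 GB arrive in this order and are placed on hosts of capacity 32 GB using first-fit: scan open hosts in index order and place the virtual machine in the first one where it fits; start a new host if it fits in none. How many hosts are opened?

  17 → host 1 (new)  [load 17/32]
  17 → host 2 (new)  [load 17/32]
  26 → host 3 (new)  [load 26/32]
  25 → host 4 (new)  [load 25/32]
  25 → host 5 (new)  [load 25/32]
  8 → host 1  [load 25/32]
  25 → host 6 (new)  [load 25/32]
  24 → host 7 (new)  [load 24/32]
7 hosts opened.

7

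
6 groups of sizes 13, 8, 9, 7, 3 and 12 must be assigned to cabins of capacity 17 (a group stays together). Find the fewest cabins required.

4

Total = 13 + 12 + 9 + 8 + 7 + 3 = 52.
Lower bound: ⌈52/17⌉ = 4 cabins.
A packing using 4 cabins:
  cabin 1: 13 + 3 = 16
  cabin 2: 12 = 12
  cabin 3: 9 + 8 = 17
  cabin 4: 7 = 7
This matches the lower bound, so 4 is optimal.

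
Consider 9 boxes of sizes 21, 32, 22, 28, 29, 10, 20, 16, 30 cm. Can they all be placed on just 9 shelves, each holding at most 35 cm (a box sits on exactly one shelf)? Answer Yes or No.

Yes

A valid assignment using 8 shelves:
  shelf 1: 32 = 32
  shelf 2: 30 = 30
  shelf 3: 29 = 29
  shelf 4: 28 = 28
  shelf 5: 22 + 10 = 32
  shelf 6: 21 = 21
  shelf 7: 20 = 20
  shelf 8: 16 = 16
That uses only 8 ≤ 9, so 9 shelves are enough.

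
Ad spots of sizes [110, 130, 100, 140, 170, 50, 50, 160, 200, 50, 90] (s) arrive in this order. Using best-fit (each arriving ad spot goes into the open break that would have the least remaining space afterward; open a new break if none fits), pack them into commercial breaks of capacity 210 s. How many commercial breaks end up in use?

7

  110 → break 1 (new)  [load 110/210]
  130 → break 2 (new)  [load 130/210]
  100 → break 1  [load 210/210]
  140 → break 3 (new)  [load 140/210]
  170 → break 4 (new)  [load 170/210]
  50 → break 3  [load 190/210]
  50 → break 2  [load 180/210]
  160 → break 5 (new)  [load 160/210]
  200 → break 6 (new)  [load 200/210]
  50 → break 5  [load 210/210]
  90 → break 7 (new)  [load 90/210]
7 commercial breaks opened.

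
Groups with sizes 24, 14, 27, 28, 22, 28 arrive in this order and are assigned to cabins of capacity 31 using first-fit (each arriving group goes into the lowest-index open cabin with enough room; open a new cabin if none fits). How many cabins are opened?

6

  24 → cabin 1 (new)  [load 24/31]
  14 → cabin 2 (new)  [load 14/31]
  27 → cabin 3 (new)  [load 27/31]
  28 → cabin 4 (new)  [load 28/31]
  22 → cabin 5 (new)  [load 22/31]
  28 → cabin 6 (new)  [load 28/31]
6 cabins opened.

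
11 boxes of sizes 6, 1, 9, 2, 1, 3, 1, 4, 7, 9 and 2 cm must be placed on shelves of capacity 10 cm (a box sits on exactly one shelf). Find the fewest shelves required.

5

Total = 9 + 9 + 7 + 6 + 4 + 3 + 2 + 2 + 1 + 1 + 1 = 45 cm.
Lower bound: ⌈45/10⌉ = 5 shelves.
A packing using 5 shelves:
  shelf 1: 9 + 1 = 10
  shelf 2: 9 + 1 = 10
  shelf 3: 7 + 3 = 10
  shelf 4: 6 + 4 = 10
  shelf 5: 2 + 2 + 1 = 5
This matches the lower bound, so 5 is optimal.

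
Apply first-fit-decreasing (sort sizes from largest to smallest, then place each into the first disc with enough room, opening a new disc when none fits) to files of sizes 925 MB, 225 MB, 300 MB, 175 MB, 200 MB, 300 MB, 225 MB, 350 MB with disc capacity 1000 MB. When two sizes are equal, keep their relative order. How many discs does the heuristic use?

3

Sorted descending: 925, 350, 300, 300, 225, 225, 200, 175.
  925 → disc 1 (new)  [load 925/1000]
  350 → disc 2 (new)  [load 350/1000]
  300 → disc 2  [load 650/1000]
  300 → disc 2  [load 950/1000]
  225 → disc 3 (new)  [load 225/1000]
  225 → disc 3  [load 450/1000]
  200 → disc 3  [load 650/1000]
  175 → disc 3  [load 825/1000]
3 discs opened.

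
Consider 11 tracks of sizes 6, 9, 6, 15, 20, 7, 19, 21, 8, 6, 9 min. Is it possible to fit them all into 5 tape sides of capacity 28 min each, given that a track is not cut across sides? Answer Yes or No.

Yes

A valid assignment using 5 tape sides:
  side 1: 21 + 7 = 28
  side 2: 20 + 8 = 28
  side 3: 19 + 9 = 28
  side 4: 15 + 9 = 24
  side 5: 6 + 6 + 6 = 18
Every load is within 28 min, so 5 tape sides suffice.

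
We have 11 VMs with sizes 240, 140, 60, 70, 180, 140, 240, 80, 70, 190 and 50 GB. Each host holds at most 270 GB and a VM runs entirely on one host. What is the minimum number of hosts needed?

6

Total = 240 + 240 + 190 + 180 + 140 + 140 + 80 + 70 + 70 + 60 + 50 = 1460 GB.
Lower bound: ⌈1460/270⌉ = 6 hosts.
A packing using 6 hosts:
  host 1: 240 = 240
  host 2: 240 = 240
  host 3: 190 + 80 = 270
  host 4: 180 + 70 = 250
  host 5: 140 + 70 + 60 = 270
  host 6: 140 + 50 = 190
This matches the lower bound, so 6 is optimal.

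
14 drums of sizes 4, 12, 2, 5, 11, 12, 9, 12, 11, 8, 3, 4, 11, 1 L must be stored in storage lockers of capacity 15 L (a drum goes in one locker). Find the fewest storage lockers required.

Total = 12 + 12 + 12 + 11 + 11 + 11 + 9 + 8 + 5 + 4 + 4 + 3 + 2 + 1 = 105 L.
Lower bound: ⌈105/15⌉ = 7 storage lockers.
Also, 8 drums each exceed 15/2 L, and no two of those can share a locker, so at least 8 storage lockers are needed.
A packing using 8 storage lockers:
  locker 1: 12 + 3 = 15
  locker 2: 12 + 2 + 1 = 15
  locker 3: 12 = 12
  locker 4: 11 + 4 = 15
  locker 5: 11 + 4 = 15
  locker 6: 11 = 11
  locker 7: 9 + 5 = 14
  locker 8: 8 = 8
This matches the lower bound, so 8 is optimal.

8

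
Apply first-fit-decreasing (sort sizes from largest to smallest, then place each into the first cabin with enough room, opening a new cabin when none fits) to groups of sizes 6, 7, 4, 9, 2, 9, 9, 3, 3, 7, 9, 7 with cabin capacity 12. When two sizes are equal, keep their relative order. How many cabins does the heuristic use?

8

Sorted descending: 9, 9, 9, 9, 7, 7, 7, 6, 4, 3, 3, 2.
  9 → cabin 1 (new)  [load 9/12]
  9 → cabin 2 (new)  [load 9/12]
  9 → cabin 3 (new)  [load 9/12]
  9 → cabin 4 (new)  [load 9/12]
  7 → cabin 5 (new)  [load 7/12]
  7 → cabin 6 (new)  [load 7/12]
  7 → cabin 7 (new)  [load 7/12]
  6 → cabin 8 (new)  [load 6/12]
  4 → cabin 5  [load 11/12]
  3 → cabin 1  [load 12/12]
  3 → cabin 2  [load 12/12]
  2 → cabin 3  [load 11/12]
8 cabins opened.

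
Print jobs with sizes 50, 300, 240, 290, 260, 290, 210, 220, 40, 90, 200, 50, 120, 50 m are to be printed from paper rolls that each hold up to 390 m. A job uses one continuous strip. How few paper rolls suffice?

Total = 300 + 290 + 290 + 260 + 240 + 220 + 210 + 200 + 120 + 90 + 50 + 50 + 50 + 40 = 2410 m.
Lower bound: ⌈2410/390⌉ = 7 paper rolls.
Also, 8 print jobs each exceed 195 m, and no two of those can share a roll, so at least 8 paper rolls are needed.
A packing using 8 paper rolls:
  roll 1: 300 + 90 = 390
  roll 2: 290 + 50 + 50 = 390
  roll 3: 290 + 50 + 40 = 380
  roll 4: 260 + 120 = 380
  roll 5: 240 = 240
  roll 6: 220 = 220
  roll 7: 210 = 210
  roll 8: 200 = 200
This matches the lower bound, so 8 is optimal.

8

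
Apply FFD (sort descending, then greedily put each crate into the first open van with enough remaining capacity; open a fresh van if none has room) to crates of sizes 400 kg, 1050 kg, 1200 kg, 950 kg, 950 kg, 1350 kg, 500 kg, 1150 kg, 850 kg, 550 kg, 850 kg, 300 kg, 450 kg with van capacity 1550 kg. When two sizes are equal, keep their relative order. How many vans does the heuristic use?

8

Sorted descending: 1350, 1200, 1150, 1050, 950, 950, 850, 850, 550, 500, 450, 400, 300.
  1350 → van 1 (new)  [load 1350/1550]
  1200 → van 2 (new)  [load 1200/1550]
  1150 → van 3 (new)  [load 1150/1550]
  1050 → van 4 (new)  [load 1050/1550]
  950 → van 5 (new)  [load 950/1550]
  950 → van 6 (new)  [load 950/1550]
  850 → van 7 (new)  [load 850/1550]
  850 → van 8 (new)  [load 850/1550]
  550 → van 5  [load 1500/1550]
  500 → van 4  [load 1550/1550]
  450 → van 6  [load 1400/1550]
  400 → van 3  [load 1550/1550]
  300 → van 2  [load 1500/1550]
8 vans opened.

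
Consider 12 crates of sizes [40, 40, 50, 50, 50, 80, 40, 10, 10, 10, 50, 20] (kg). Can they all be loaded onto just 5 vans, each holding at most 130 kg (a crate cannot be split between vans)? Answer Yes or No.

A valid assignment using 4 vans:
  van 1: 80 + 50 = 130
  van 2: 50 + 50 + 20 + 10 = 130
  van 3: 50 + 40 + 40 = 130
  van 4: 40 + 10 + 10 = 60
That uses only 4 ≤ 5, so 5 vans are enough.

Yes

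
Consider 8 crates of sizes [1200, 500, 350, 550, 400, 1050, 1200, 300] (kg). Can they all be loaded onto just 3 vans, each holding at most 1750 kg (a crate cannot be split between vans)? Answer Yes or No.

No

Total = 5550 kg; ⌈5550/1750⌉ = 4.
At least 4 vans are required, but only 3 are allowed.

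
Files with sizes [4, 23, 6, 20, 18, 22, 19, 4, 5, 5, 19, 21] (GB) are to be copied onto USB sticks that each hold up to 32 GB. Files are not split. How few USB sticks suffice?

Total = 23 + 22 + 21 + 20 + 19 + 19 + 18 + 6 + 5 + 5 + 4 + 4 = 166 GB.
Lower bound: ⌈166/32⌉ = 6 USB sticks.
Also, 7 files each exceed 16 GB, and no two of those can share a USB stick, so at least 7 USB sticks are needed.
A packing using 7 USB sticks:
  USB stick 1: 23 + 6 = 29
  USB stick 2: 22 + 5 + 5 = 32
  USB stick 3: 21 + 4 + 4 = 29
  USB stick 4: 20 = 20
  USB stick 5: 19 = 19
  USB stick 6: 19 = 19
  USB stick 7: 18 = 18
This matches the lower bound, so 7 is optimal.

7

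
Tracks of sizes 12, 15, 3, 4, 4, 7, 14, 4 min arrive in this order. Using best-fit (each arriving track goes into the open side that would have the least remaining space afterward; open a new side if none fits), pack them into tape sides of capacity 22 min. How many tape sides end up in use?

3

  12 → side 1 (new)  [load 12/22]
  15 → side 2 (new)  [load 15/22]
  3 → side 2  [load 18/22]
  4 → side 2  [load 22/22]
  4 → side 1  [load 16/22]
  7 → side 3 (new)  [load 7/22]
  14 → side 3  [load 21/22]
  4 → side 1  [load 20/22]
3 tape sides opened.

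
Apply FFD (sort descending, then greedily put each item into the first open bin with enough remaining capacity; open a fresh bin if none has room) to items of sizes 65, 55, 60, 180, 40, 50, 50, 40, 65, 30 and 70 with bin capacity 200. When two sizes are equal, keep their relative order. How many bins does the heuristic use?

4

Sorted descending: 180, 70, 65, 65, 60, 55, 50, 50, 40, 40, 30.
  180 → bin 1 (new)  [load 180/200]
  70 → bin 2 (new)  [load 70/200]
  65 → bin 2  [load 135/200]
  65 → bin 2  [load 200/200]
  60 → bin 3 (new)  [load 60/200]
  55 → bin 3  [load 115/200]
  50 → bin 3  [load 165/200]
  50 → bin 4 (new)  [load 50/200]
  40 → bin 4  [load 90/200]
  40 → bin 4  [load 130/200]
  30 → bin 3  [load 195/200]
4 bins opened.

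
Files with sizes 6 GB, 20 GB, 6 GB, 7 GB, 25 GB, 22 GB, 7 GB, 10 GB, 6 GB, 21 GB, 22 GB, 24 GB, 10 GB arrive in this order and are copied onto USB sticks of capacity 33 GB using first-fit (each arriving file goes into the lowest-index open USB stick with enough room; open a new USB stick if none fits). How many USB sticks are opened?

7

  6 → USB stick 1 (new)  [load 6/33]
  20 → USB stick 1  [load 26/33]
  6 → USB stick 1  [load 32/33]
  7 → USB stick 2 (new)  [load 7/33]
  25 → USB stick 2  [load 32/33]
  22 → USB stick 3 (new)  [load 22/33]
  7 → USB stick 3  [load 29/33]
  10 → USB stick 4 (new)  [load 10/33]
  6 → USB stick 4  [load 16/33]
  21 → USB stick 5 (new)  [load 21/33]
  22 → USB stick 6 (new)  [load 22/33]
  24 → USB stick 7 (new)  [load 24/33]
  10 → USB stick 4  [load 26/33]
7 USB sticks opened.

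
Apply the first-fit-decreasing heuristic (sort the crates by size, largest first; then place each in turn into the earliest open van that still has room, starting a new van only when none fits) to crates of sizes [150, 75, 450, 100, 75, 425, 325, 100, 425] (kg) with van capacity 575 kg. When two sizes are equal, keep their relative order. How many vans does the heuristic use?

Sorted descending: 450, 425, 425, 325, 150, 100, 100, 75, 75.
  450 → van 1 (new)  [load 450/575]
  425 → van 2 (new)  [load 425/575]
  425 → van 3 (new)  [load 425/575]
  325 → van 4 (new)  [load 325/575]
  150 → van 2  [load 575/575]
  100 → van 1  [load 550/575]
  100 → van 3  [load 525/575]
  75 → van 4  [load 400/575]
  75 → van 4  [load 475/575]
4 vans opened.

4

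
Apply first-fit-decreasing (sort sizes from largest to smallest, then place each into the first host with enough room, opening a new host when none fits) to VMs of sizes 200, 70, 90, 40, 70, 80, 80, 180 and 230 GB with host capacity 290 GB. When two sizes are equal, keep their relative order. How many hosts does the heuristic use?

4

Sorted descending: 230, 200, 180, 90, 80, 80, 70, 70, 40.
  230 → host 1 (new)  [load 230/290]
  200 → host 2 (new)  [load 200/290]
  180 → host 3 (new)  [load 180/290]
  90 → host 2  [load 290/290]
  80 → host 3  [load 260/290]
  80 → host 4 (new)  [load 80/290]
  70 → host 4  [load 150/290]
  70 → host 4  [load 220/290]
  40 → host 1  [load 270/290]
4 hosts opened.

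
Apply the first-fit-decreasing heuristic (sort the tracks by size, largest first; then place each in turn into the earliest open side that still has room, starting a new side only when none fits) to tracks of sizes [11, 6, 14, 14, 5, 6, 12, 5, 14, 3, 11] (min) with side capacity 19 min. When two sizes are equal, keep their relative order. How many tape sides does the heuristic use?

Sorted descending: 14, 14, 14, 12, 11, 11, 6, 6, 5, 5, 3.
  14 → side 1 (new)  [load 14/19]
  14 → side 2 (new)  [load 14/19]
  14 → side 3 (new)  [load 14/19]
  12 → side 4 (new)  [load 12/19]
  11 → side 5 (new)  [load 11/19]
  11 → side 6 (new)  [load 11/19]
  6 → side 4  [load 18/19]
  6 → side 5  [load 17/19]
  5 → side 1  [load 19/19]
  5 → side 2  [load 19/19]
  3 → side 3  [load 17/19]
6 tape sides opened.

6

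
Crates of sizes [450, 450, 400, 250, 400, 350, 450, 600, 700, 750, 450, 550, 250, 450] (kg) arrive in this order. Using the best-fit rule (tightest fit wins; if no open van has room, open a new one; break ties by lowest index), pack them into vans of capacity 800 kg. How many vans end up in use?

10

  450 → van 1 (new)  [load 450/800]
  450 → van 2 (new)  [load 450/800]
  400 → van 3 (new)  [load 400/800]
  250 → van 1  [load 700/800]
  400 → van 3  [load 800/800]
  350 → van 2  [load 800/800]
  450 → van 4 (new)  [load 450/800]
  600 → van 5 (new)  [load 600/800]
  700 → van 6 (new)  [load 700/800]
  750 → van 7 (new)  [load 750/800]
  450 → van 8 (new)  [load 450/800]
  550 → van 9 (new)  [load 550/800]
  250 → van 9  [load 800/800]
  450 → van 10 (new)  [load 450/800]
10 vans opened.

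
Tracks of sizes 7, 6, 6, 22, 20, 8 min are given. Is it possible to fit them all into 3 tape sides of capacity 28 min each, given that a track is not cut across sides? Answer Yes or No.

A valid assignment using 3 tape sides:
  side 1: 22 + 6 = 28
  side 2: 20 + 8 = 28
  side 3: 7 + 6 = 13
Every load is within 28 min, so 3 tape sides suffice.

Yes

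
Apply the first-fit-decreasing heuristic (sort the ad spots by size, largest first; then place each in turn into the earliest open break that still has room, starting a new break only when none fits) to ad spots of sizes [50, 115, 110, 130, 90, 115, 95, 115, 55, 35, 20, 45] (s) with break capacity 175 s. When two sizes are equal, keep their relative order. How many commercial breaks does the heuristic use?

7

Sorted descending: 130, 115, 115, 115, 110, 95, 90, 55, 50, 45, 35, 20.
  130 → break 1 (new)  [load 130/175]
  115 → break 2 (new)  [load 115/175]
  115 → break 3 (new)  [load 115/175]
  115 → break 4 (new)  [load 115/175]
  110 → break 5 (new)  [load 110/175]
  95 → break 6 (new)  [load 95/175]
  90 → break 7 (new)  [load 90/175]
  55 → break 2  [load 170/175]
  50 → break 3  [load 165/175]
  45 → break 1  [load 175/175]
  35 → break 4  [load 150/175]
  20 → break 4  [load 170/175]
7 commercial breaks opened.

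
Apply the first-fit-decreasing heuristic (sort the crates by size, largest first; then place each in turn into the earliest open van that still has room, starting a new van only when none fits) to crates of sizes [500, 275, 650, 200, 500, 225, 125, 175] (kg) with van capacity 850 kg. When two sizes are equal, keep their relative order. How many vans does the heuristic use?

4

Sorted descending: 650, 500, 500, 275, 225, 200, 175, 125.
  650 → van 1 (new)  [load 650/850]
  500 → van 2 (new)  [load 500/850]
  500 → van 3 (new)  [load 500/850]
  275 → van 2  [load 775/850]
  225 → van 3  [load 725/850]
  200 → van 1  [load 850/850]
  175 → van 4 (new)  [load 175/850]
  125 → van 3  [load 850/850]
4 vans opened.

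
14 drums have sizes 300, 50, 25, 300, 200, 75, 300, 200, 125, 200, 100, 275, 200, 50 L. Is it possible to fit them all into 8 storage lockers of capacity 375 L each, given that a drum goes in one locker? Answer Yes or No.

Yes

A valid assignment using 8 storage lockers:
  locker 1: 300 + 75 = 375
  locker 2: 300 + 50 + 25 = 375
  locker 3: 300 + 50 = 350
  locker 4: 275 + 100 = 375
  locker 5: 200 + 125 = 325
  locker 6: 200 = 200
  locker 7: 200 = 200
  locker 8: 200 = 200
Every load is within 375 L, so 8 storage lockers suffice.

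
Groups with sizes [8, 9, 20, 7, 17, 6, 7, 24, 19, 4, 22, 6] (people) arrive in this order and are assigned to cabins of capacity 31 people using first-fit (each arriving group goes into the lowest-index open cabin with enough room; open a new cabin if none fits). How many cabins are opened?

6

  8 → cabin 1 (new)  [load 8/31]
  9 → cabin 1  [load 17/31]
  20 → cabin 2 (new)  [load 20/31]
  7 → cabin 1  [load 24/31]
  17 → cabin 3 (new)  [load 17/31]
  6 → cabin 1  [load 30/31]
  7 → cabin 2  [load 27/31]
  24 → cabin 4 (new)  [load 24/31]
  19 → cabin 5 (new)  [load 19/31]
  4 → cabin 2  [load 31/31]
  22 → cabin 6 (new)  [load 22/31]
  6 → cabin 3  [load 23/31]
6 cabins opened.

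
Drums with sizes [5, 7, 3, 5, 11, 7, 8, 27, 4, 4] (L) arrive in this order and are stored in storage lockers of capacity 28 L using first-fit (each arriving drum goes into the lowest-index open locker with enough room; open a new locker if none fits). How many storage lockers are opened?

3

  5 → locker 1 (new)  [load 5/28]
  7 → locker 1  [load 12/28]
  3 → locker 1  [load 15/28]
  5 → locker 1  [load 20/28]
  11 → locker 2 (new)  [load 11/28]
  7 → locker 1  [load 27/28]
  8 → locker 2  [load 19/28]
  27 → locker 3 (new)  [load 27/28]
  4 → locker 2  [load 23/28]
  4 → locker 2  [load 27/28]
3 storage lockers opened.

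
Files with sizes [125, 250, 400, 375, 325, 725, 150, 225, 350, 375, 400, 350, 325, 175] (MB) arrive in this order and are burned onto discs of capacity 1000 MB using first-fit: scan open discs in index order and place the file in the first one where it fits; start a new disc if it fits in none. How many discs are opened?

  125 → disc 1 (new)  [load 125/1000]
  250 → disc 1  [load 375/1000]
  400 → disc 1  [load 775/1000]
  375 → disc 2 (new)  [load 375/1000]
  325 → disc 2  [load 700/1000]
  725 → disc 3 (new)  [load 725/1000]
  150 → disc 1  [load 925/1000]
  225 → disc 2  [load 925/1000]
  350 → disc 4 (new)  [load 350/1000]
  375 → disc 4  [load 725/1000]
  400 → disc 5 (new)  [load 400/1000]
  350 → disc 5  [load 750/1000]
  325 → disc 6 (new)  [load 325/1000]
  175 → disc 3  [load 900/1000]
6 discs opened.

6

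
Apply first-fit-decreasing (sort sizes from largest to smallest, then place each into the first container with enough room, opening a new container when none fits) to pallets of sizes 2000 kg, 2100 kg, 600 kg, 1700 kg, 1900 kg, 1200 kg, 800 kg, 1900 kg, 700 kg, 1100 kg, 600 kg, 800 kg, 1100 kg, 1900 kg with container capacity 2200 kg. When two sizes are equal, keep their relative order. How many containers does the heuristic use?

Sorted descending: 2100, 2000, 1900, 1900, 1900, 1700, 1200, 1100, 1100, 800, 800, 700, 600, 600.
  2100 → container 1 (new)  [load 2100/2200]
  2000 → container 2 (new)  [load 2000/2200]
  1900 → container 3 (new)  [load 1900/2200]
  1900 → container 4 (new)  [load 1900/2200]
  1900 → container 5 (new)  [load 1900/2200]
  1700 → container 6 (new)  [load 1700/2200]
  1200 → container 7 (new)  [load 1200/2200]
  1100 → container 8 (new)  [load 1100/2200]
  1100 → container 8  [load 2200/2200]
  800 → container 7  [load 2000/2200]
  800 → container 9 (new)  [load 800/2200]
  700 → container 9  [load 1500/2200]
  600 → container 9  [load 2100/2200]
  600 → container 10 (new)  [load 600/2200]
10 containers opened.

10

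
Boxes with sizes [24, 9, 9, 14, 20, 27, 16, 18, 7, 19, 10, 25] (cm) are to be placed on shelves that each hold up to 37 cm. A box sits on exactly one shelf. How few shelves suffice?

6

Total = 27 + 25 + 24 + 20 + 19 + 18 + 16 + 14 + 10 + 9 + 9 + 7 = 198 cm.
Lower bound: ⌈198/37⌉ = 6 shelves.
A packing using 6 shelves:
  shelf 1: 27 + 10 = 37
  shelf 2: 25 + 9 = 34
  shelf 3: 24 + 9 = 33
  shelf 4: 20 + 16 = 36
  shelf 5: 19 + 18 = 37
  shelf 6: 14 + 7 = 21
This matches the lower bound, so 6 is optimal.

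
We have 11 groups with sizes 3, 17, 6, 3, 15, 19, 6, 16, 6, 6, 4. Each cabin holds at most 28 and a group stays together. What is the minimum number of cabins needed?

Total = 19 + 17 + 16 + 15 + 6 + 6 + 6 + 6 + 4 + 3 + 3 = 101.
Lower bound: ⌈101/28⌉ = 4 cabins.
A packing using 4 cabins:
  cabin 1: 19 + 6 + 3 = 28
  cabin 2: 17 + 6 + 4 = 27
  cabin 3: 16 + 6 + 6 = 28
  cabin 4: 15 + 3 = 18
This matches the lower bound, so 4 is optimal.

4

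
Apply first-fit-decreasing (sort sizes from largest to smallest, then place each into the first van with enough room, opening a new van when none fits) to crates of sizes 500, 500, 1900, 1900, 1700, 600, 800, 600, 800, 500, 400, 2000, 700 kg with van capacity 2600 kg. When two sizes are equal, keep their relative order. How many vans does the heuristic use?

Sorted descending: 2000, 1900, 1900, 1700, 800, 800, 700, 600, 600, 500, 500, 500, 400.
  2000 → van 1 (new)  [load 2000/2600]
  1900 → van 2 (new)  [load 1900/2600]
  1900 → van 3 (new)  [load 1900/2600]
  1700 → van 4 (new)  [load 1700/2600]
  800 → van 4  [load 2500/2600]
  800 → van 5 (new)  [load 800/2600]
  700 → van 2  [load 2600/2600]
  600 → van 1  [load 2600/2600]
  600 → van 3  [load 2500/2600]
  500 → van 5  [load 1300/2600]
  500 → van 5  [load 1800/2600]
  500 → van 5  [load 2300/2600]
  400 → van 6 (new)  [load 400/2600]
6 vans opened.

6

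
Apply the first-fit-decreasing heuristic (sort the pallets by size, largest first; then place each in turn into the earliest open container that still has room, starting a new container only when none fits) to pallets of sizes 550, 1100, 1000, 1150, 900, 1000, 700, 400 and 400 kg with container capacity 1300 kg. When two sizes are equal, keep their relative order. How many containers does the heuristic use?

7

Sorted descending: 1150, 1100, 1000, 1000, 900, 700, 550, 400, 400.
  1150 → container 1 (new)  [load 1150/1300]
  1100 → container 2 (new)  [load 1100/1300]
  1000 → container 3 (new)  [load 1000/1300]
  1000 → container 4 (new)  [load 1000/1300]
  900 → container 5 (new)  [load 900/1300]
  700 → container 6 (new)  [load 700/1300]
  550 → container 6  [load 1250/1300]
  400 → container 5  [load 1300/1300]
  400 → container 7 (new)  [load 400/1300]
7 containers opened.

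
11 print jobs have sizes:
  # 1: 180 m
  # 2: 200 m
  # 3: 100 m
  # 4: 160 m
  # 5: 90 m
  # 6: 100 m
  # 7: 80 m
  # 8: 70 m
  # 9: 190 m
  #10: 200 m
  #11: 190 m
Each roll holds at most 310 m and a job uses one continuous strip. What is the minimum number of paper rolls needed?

6

Total = 200 + 200 + 190 + 190 + 180 + 160 + 100 + 100 + 90 + 80 + 70 = 1560 m.
Lower bound: ⌈1560/310⌉ = 6 paper rolls.
A packing using 6 paper rolls:
  roll 1: 200 + 100 = 300
  roll 2: 200 + 100 = 300
  roll 3: 190 + 90 = 280
  roll 4: 190 + 80 = 270
  roll 5: 180 + 70 = 250
  roll 6: 160 = 160
This matches the lower bound, so 6 is optimal.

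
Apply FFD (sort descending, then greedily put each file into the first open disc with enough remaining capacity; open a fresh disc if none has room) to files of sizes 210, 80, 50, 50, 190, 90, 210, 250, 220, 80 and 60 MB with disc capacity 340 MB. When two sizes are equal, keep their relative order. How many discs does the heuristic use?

Sorted descending: 250, 220, 210, 210, 190, 90, 80, 80, 60, 50, 50.
  250 → disc 1 (new)  [load 250/340]
  220 → disc 2 (new)  [load 220/340]
  210 → disc 3 (new)  [load 210/340]
  210 → disc 4 (new)  [load 210/340]
  190 → disc 5 (new)  [load 190/340]
  90 → disc 1  [load 340/340]
  80 → disc 2  [load 300/340]
  80 → disc 3  [load 290/340]
  60 → disc 4  [load 270/340]
  50 → disc 3  [load 340/340]
  50 → disc 4  [load 320/340]
5 discs opened.

5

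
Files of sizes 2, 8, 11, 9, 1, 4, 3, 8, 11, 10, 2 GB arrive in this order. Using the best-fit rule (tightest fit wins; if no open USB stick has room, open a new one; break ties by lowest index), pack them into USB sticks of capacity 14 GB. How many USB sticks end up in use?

6

  2 → USB stick 1 (new)  [load 2/14]
  8 → USB stick 1  [load 10/14]
  11 → USB stick 2 (new)  [load 11/14]
  9 → USB stick 3 (new)  [load 9/14]
  1 → USB stick 2  [load 12/14]
  4 → USB stick 1  [load 14/14]
  3 → USB stick 3  [load 12/14]
  8 → USB stick 4 (new)  [load 8/14]
  11 → USB stick 5 (new)  [load 11/14]
  10 → USB stick 6 (new)  [load 10/14]
  2 → USB stick 2  [load 14/14]
6 USB sticks opened.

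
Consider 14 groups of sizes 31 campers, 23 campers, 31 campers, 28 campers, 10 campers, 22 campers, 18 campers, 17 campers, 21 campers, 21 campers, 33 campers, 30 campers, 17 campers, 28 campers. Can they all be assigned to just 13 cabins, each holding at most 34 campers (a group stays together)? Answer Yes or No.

A valid assignment using 12 cabins:
  cabin 1: 33 = 33
  cabin 2: 31 = 31
  cabin 3: 31 = 31
  cabin 4: 30 = 30
  cabin 5: 28 = 28
  cabin 6: 28 = 28
  cabin 7: 23 + 10 = 33
  cabin 8: 22 = 22
  cabin 9: 21 = 21
  cabin 10: 21 = 21
  cabin 11: 18 = 18
  cabin 12: 17 + 17 = 34
That uses only 12 ≤ 13, so 13 cabins are enough.

Yes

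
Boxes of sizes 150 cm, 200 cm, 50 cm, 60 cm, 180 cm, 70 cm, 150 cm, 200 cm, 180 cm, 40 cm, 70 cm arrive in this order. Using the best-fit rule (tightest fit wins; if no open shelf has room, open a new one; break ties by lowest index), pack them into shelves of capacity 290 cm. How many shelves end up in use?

6

  150 → shelf 1 (new)  [load 150/290]
  200 → shelf 2 (new)  [load 200/290]
  50 → shelf 2  [load 250/290]
  60 → shelf 1  [load 210/290]
  180 → shelf 3 (new)  [load 180/290]
  70 → shelf 1  [load 280/290]
  150 → shelf 4 (new)  [load 150/290]
  200 → shelf 5 (new)  [load 200/290]
  180 → shelf 6 (new)  [load 180/290]
  40 → shelf 2  [load 290/290]
  70 → shelf 5  [load 270/290]
6 shelves opened.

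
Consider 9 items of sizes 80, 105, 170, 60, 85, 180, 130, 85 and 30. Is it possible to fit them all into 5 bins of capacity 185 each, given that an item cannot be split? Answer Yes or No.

No

Total = 925; ⌈925/185⌉ = 5.
The bound of 5 does not rule out 5, but exhaustive search shows no assignment into 5 bins of capacity 185 exists — the minimum is 6.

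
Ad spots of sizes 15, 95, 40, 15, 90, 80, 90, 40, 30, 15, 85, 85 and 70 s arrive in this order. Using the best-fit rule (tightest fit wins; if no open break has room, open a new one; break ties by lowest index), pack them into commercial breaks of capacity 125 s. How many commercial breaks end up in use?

7

  15 → break 1 (new)  [load 15/125]
  95 → break 1  [load 110/125]
  40 → break 2 (new)  [load 40/125]
  15 → break 1  [load 125/125]
  90 → break 3 (new)  [load 90/125]
  80 → break 2  [load 120/125]
  90 → break 4 (new)  [load 90/125]
  40 → break 5 (new)  [load 40/125]
  30 → break 3  [load 120/125]
  15 → break 4  [load 105/125]
  85 → break 5  [load 125/125]
  85 → break 6 (new)  [load 85/125]
  70 → break 7 (new)  [load 70/125]
7 commercial breaks opened.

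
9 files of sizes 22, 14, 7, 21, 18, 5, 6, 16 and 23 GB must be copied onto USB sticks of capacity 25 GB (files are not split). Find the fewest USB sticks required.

Total = 23 + 22 + 21 + 18 + 16 + 14 + 7 + 6 + 5 = 132 GB.
Lower bound: ⌈132/25⌉ = 6 USB sticks.
A packing using 6 USB sticks:
  USB stick 1: 23 = 23
  USB stick 2: 22 = 22
  USB stick 3: 21 = 21
  USB stick 4: 18 + 7 = 25
  USB stick 5: 16 + 6 = 22
  USB stick 6: 14 + 5 = 19
This matches the lower bound, so 6 is optimal.

6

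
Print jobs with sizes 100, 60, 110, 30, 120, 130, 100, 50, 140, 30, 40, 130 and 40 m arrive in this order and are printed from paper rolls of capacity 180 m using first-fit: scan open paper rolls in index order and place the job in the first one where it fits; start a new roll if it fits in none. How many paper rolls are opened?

7

  100 → roll 1 (new)  [load 100/180]
  60 → roll 1  [load 160/180]
  110 → roll 2 (new)  [load 110/180]
  30 → roll 2  [load 140/180]
  120 → roll 3 (new)  [load 120/180]
  130 → roll 4 (new)  [load 130/180]
  100 → roll 5 (new)  [load 100/180]
  50 → roll 3  [load 170/180]
  140 → roll 6 (new)  [load 140/180]
  30 → roll 2  [load 170/180]
  40 → roll 4  [load 170/180]
  130 → roll 7 (new)  [load 130/180]
  40 → roll 5  [load 140/180]
7 paper rolls opened.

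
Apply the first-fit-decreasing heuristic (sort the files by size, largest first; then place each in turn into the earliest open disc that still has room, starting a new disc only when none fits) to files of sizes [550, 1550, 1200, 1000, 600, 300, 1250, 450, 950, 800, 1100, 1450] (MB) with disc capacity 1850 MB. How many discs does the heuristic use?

7

Sorted descending: 1550, 1450, 1250, 1200, 1100, 1000, 950, 800, 600, 550, 450, 300.
  1550 → disc 1 (new)  [load 1550/1850]
  1450 → disc 2 (new)  [load 1450/1850]
  1250 → disc 3 (new)  [load 1250/1850]
  1200 → disc 4 (new)  [load 1200/1850]
  1100 → disc 5 (new)  [load 1100/1850]
  1000 → disc 6 (new)  [load 1000/1850]
  950 → disc 7 (new)  [load 950/1850]
  800 → disc 6  [load 1800/1850]
  600 → disc 3  [load 1850/1850]
  550 → disc 4  [load 1750/1850]
  450 → disc 5  [load 1550/1850]
  300 → disc 1  [load 1850/1850]
7 discs opened.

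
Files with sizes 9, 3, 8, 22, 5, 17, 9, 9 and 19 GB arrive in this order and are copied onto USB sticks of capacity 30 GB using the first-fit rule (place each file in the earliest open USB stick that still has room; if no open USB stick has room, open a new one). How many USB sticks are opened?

  9 → USB stick 1 (new)  [load 9/30]
  3 → USB stick 1  [load 12/30]
  8 → USB stick 1  [load 20/30]
  22 → USB stick 2 (new)  [load 22/30]
  5 → USB stick 1  [load 25/30]
  17 → USB stick 3 (new)  [load 17/30]
  9 → USB stick 3  [load 26/30]
  9 → USB stick 4 (new)  [load 9/30]
  19 → USB stick 4  [load 28/30]
4 USB sticks opened.

4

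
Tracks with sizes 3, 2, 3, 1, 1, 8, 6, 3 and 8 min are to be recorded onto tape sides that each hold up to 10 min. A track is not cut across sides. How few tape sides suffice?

Total = 8 + 8 + 6 + 3 + 3 + 3 + 2 + 1 + 1 = 35 min.
Lower bound: ⌈35/10⌉ = 4 tape sides.
A packing using 4 tape sides:
  side 1: 8 + 2 = 10
  side 2: 8 + 1 + 1 = 10
  side 3: 6 + 3 = 9
  side 4: 3 + 3 = 6
This matches the lower bound, so 4 is optimal.

4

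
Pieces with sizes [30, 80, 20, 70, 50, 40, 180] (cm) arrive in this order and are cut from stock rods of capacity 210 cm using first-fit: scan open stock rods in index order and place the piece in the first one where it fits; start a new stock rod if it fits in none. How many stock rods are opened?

3

  30 → stock rod 1 (new)  [load 30/210]
  80 → stock rod 1  [load 110/210]
  20 → stock rod 1  [load 130/210]
  70 → stock rod 1  [load 200/210]
  50 → stock rod 2 (new)  [load 50/210]
  40 → stock rod 2  [load 90/210]
  180 → stock rod 3 (new)  [load 180/210]
3 stock rods opened.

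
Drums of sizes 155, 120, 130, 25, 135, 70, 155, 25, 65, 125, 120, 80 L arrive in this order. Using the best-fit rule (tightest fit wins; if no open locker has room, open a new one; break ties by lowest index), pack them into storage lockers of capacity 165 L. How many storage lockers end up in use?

9

  155 → locker 1 (new)  [load 155/165]
  120 → locker 2 (new)  [load 120/165]
  130 → locker 3 (new)  [load 130/165]
  25 → locker 3  [load 155/165]
  135 → locker 4 (new)  [load 135/165]
  70 → locker 5 (new)  [load 70/165]
  155 → locker 6 (new)  [load 155/165]
  25 → locker 4  [load 160/165]
  65 → locker 5  [load 135/165]
  125 → locker 7 (new)  [load 125/165]
  120 → locker 8 (new)  [load 120/165]
  80 → locker 9 (new)  [load 80/165]
9 storage lockers opened.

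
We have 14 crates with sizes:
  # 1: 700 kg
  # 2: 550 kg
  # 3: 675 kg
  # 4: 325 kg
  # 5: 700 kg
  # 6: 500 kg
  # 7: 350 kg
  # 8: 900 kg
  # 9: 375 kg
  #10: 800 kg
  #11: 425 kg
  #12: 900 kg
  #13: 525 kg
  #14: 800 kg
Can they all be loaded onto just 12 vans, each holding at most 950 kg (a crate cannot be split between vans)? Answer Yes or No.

A valid assignment using 11 vans:
  van 1: 900 = 900
  van 2: 900 = 900
  van 3: 800 = 800
  van 4: 800 = 800
  van 5: 700 = 700
  van 6: 700 = 700
  van 7: 675 = 675
  van 8: 550 + 375 = 925
  van 9: 525 + 425 = 950
  van 10: 500 + 350 = 850
  van 11: 325 = 325
That uses only 11 ≤ 12, so 12 vans are enough.

Yes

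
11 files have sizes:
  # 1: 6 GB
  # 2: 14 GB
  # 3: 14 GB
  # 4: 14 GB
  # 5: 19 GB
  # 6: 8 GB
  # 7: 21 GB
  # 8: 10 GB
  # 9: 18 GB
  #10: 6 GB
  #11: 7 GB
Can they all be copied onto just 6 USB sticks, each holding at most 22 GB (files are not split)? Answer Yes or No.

No

Total = 137 GB; ⌈137/22⌉ = 7.
At least 7 USB sticks are required, but only 6 are allowed.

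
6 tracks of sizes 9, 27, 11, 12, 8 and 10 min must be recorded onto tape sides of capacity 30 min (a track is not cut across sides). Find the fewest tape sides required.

Total = 27 + 12 + 11 + 10 + 9 + 8 = 77 min.
Lower bound: ⌈77/30⌉ = 3 tape sides.
A packing using 3 tape sides:
  side 1: 27 = 27
  side 2: 12 + 11 = 23
  side 3: 10 + 9 + 8 = 27
This matches the lower bound, so 3 is optimal.

3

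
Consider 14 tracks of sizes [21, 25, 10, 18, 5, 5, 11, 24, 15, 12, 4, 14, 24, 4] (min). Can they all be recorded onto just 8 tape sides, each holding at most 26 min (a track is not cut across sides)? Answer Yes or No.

A valid assignment using 8 tape sides:
  side 1: 25 = 25
  side 2: 24 = 24
  side 3: 24 = 24
  side 4: 21 + 5 = 26
  side 5: 18 + 5 = 23
  side 6: 15 + 11 = 26
  side 7: 14 + 12 = 26
  side 8: 10 + 4 + 4 = 18
Every load is within 26 min, so 8 tape sides suffice.

Yes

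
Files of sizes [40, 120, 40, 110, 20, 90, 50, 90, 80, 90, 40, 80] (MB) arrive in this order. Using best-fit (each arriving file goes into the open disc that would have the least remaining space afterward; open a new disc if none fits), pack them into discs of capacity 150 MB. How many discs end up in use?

  40 → disc 1 (new)  [load 40/150]
  120 → disc 2 (new)  [load 120/150]
  40 → disc 1  [load 80/150]
  110 → disc 3 (new)  [load 110/150]
  20 → disc 2  [load 140/150]
  90 → disc 4 (new)  [load 90/150]
  50 → disc 4  [load 140/150]
  90 → disc 5 (new)  [load 90/150]
  80 → disc 6 (new)  [load 80/150]
  90 → disc 7 (new)  [load 90/150]
  40 → disc 3  [load 150/150]
  80 → disc 8 (new)  [load 80/150]
8 discs opened.

8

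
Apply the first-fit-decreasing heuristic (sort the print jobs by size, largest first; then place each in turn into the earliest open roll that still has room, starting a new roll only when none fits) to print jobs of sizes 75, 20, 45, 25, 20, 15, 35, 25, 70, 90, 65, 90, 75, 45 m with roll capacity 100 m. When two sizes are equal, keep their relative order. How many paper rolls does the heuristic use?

8

Sorted descending: 90, 90, 75, 75, 70, 65, 45, 45, 35, 25, 25, 20, 20, 15.
  90 → roll 1 (new)  [load 90/100]
  90 → roll 2 (new)  [load 90/100]
  75 → roll 3 (new)  [load 75/100]
  75 → roll 4 (new)  [load 75/100]
  70 → roll 5 (new)  [load 70/100]
  65 → roll 6 (new)  [load 65/100]
  45 → roll 7 (new)  [load 45/100]
  45 → roll 7  [load 90/100]
  35 → roll 6  [load 100/100]
  25 → roll 3  [load 100/100]
  25 → roll 4  [load 100/100]
  20 → roll 5  [load 90/100]
  20 → roll 8 (new)  [load 20/100]
  15 → roll 8  [load 35/100]
8 paper rolls opened.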